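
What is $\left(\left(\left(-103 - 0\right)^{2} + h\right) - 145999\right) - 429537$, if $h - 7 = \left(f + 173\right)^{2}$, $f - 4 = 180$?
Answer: $-437471$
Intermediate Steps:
$f = 184$ ($f = 4 + 180 = 184$)
$h = 127456$ ($h = 7 + \left(184 + 173\right)^{2} = 7 + 357^{2} = 7 + 127449 = 127456$)
$\left(\left(\left(-103 - 0\right)^{2} + h\right) - 145999\right) - 429537 = \left(\left(\left(-103 - 0\right)^{2} + 127456\right) - 145999\right) - 429537 = \left(\left(\left(-103 + 0\right)^{2} + 127456\right) - 145999\right) - 429537 = \left(\left(\left(-103\right)^{2} + 127456\right) - 145999\right) - 429537 = \left(\left(10609 + 127456\right) - 145999\right) - 429537 = \left(138065 - 145999\right) - 429537 = -7934 - 429537 = -437471$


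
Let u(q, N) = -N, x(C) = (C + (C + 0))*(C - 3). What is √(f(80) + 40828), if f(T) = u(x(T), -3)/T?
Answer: √16331215/20 ≈ 202.06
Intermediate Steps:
x(C) = 2*C*(-3 + C) (x(C) = (C + C)*(-3 + C) = (2*C)*(-3 + C) = 2*C*(-3 + C))
f(T) = 3/T (f(T) = (-1*(-3))/T = 3/T)
√(f(80) + 40828) = √(3/80 + 40828) = √(3266243/80) = √16331215/20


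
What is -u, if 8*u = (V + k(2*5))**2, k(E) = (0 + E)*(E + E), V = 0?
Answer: -5000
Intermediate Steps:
k(E) = 2*E**2 (k(E) = E*(2*E) = 2*E**2)
u = 5000 (u = (0 + 2*(2*5)**2)**2/8 = (0 + 2*10**2)**2/8 = (0 + 2*100)**2/8 = (0 + 200)**2/8 = (1/8)*200**2 = (1/8)*40000 = 5000)
-u = -1*5000 = -5000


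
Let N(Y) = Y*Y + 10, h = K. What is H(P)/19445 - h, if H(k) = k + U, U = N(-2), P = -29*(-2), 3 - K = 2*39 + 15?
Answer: 1750122/19445 ≈ 90.004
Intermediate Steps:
K = -90 (K = 3 - (2*39 + 15) = 3 - (78 + 15) = 3 - 1*93 = 3 - 93 = -90)
P = 58
h = -90
N(Y) = 10 + Y² (N(Y) = Y² + 10 = 10 + Y²)
U = 14 (U = 10 + (-2)² = 10 + 4 = 14)
H(k) = 14 + k (H(k) = k + 14 = 14 + k)
H(P)/19445 - h = (14 + 58)/19445 - 1*(-90) = 72*(1/19445) + 90 = 72/19445 + 90 = 1750122/19445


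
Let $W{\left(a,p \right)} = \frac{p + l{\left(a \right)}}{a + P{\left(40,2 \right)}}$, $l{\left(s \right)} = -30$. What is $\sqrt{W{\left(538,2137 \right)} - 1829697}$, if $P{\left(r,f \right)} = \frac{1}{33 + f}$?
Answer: $\frac{i \sqrt{648821172149922}}{18831} \approx 1352.7 i$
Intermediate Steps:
$W{\left(a,p \right)} = \frac{-30 + p}{\frac{1}{35} + a}$ ($W{\left(a,p \right)} = \frac{p - 30}{a + \frac{1}{33 + 2}} = \frac{-30 + p}{a + \frac{1}{35}} = \frac{-30 + p}{\frac{1}{35} + a}$)
$\sqrt{W{\left(538,2137 \right)} - 1829697} = \sqrt{\frac{35 \left(-30 + 2137\right)}{1 + 35 \cdot 538} - 1829697} = \sqrt{35 \frac{1}{1 + 18830} \cdot 2107 - 1829697} = \sqrt{35 \cdot \frac{1}{18831} \cdot 2107 - 1829697} = \sqrt{\frac{73745}{18831} - 1829697} = \sqrt{- \frac{34454950462}{18831}} = \frac{i \sqrt{648821172149922}}{18831}$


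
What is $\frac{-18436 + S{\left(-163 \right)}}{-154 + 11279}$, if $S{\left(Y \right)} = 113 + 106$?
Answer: $- \frac{18217}{11125} \approx -1.6375$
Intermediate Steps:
$S{\left(Y \right)} = 219$
$\frac{-18436 + S{\left(-163 \right)}}{-154 + 11279} = \frac{-18436 + 219}{-154 + 11279} = - \frac{18217}{11125}$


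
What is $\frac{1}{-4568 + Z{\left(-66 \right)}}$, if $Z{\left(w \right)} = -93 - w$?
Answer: $- \frac{1}{4595} \approx -0.00021763$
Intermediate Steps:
$\frac{1}{-4568 + Z{\left(-66 \right)}} = \frac{1}{-4568 - 27} = \frac{1}{-4595} = - \frac{1}{4595}$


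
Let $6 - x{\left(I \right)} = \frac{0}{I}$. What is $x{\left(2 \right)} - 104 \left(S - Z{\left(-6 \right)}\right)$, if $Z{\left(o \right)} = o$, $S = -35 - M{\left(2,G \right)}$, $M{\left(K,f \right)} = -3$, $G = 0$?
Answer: $2710$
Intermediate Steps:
$S = -32$ ($S = -35 - -3 = -35 + 3 = -32$)
$x{\left(I \right)} = 6$ ($x{\left(I \right)} = 6 - \frac{0}{I} = 6 - 0 = 6 + 0 = 6$)
$x{\left(2 \right)} - 104 \left(S - Z{\left(-6 \right)}\right) = 6 - 104 \left(-32 - -6\right) = 6 - 104 \left(-32 + 6\right) = 6 - -2704 = 6 + 2704 = 2710$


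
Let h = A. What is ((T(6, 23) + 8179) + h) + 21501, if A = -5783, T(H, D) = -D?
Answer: 23874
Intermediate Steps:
h = -5783
((T(6, 23) + 8179) + h) + 21501 = ((-1*23 + 8179) - 5783) + 21501 = ((-23 + 8179) - 5783) + 21501 = (8156 - 5783) + 21501 = 2373 + 21501 = 23874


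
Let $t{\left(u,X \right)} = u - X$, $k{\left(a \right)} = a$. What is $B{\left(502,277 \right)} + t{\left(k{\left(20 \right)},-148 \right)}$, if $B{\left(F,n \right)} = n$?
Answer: $445$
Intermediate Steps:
$B{\left(502,277 \right)} + t{\left(k{\left(20 \right)},-148 \right)} = 277 + \left(20 - -148\right) = 277 + \left(20 + 148\right) = 277 + 168 = 445$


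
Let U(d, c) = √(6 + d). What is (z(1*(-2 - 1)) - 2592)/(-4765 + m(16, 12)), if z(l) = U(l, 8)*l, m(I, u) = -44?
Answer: 864/1603 + √3/1603 ≈ 0.54007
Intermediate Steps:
z(l) = l*√(6 + l) (z(l) = √(6 + l)*l = l*√(6 + l))
(z(1*(-2 - 1)) - 2592)/(-4765 + m(16, 12)) = ((1*(-2 - 1))*√(6 + 1*(-2 - 1)) - 2592)/(-4765 - 44) = ((1*(-3))*√(6 + 1*(-3)) - 2592)/(-4809) = (-3*√(6 - 3) - 2592)*(-1/4809) = (-3*√3 - 2592)*(-1/4809) = (-2592 - 3*√3)*(-1/4809) = 864/1603 + √3/1603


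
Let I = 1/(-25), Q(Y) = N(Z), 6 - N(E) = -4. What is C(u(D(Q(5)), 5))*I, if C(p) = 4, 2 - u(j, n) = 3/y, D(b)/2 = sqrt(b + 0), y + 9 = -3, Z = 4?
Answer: -4/25 ≈ -0.16000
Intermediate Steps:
y = -12 (y = -9 - 3 = -12)
N(E) = 10 (N(E) = 6 - 1*(-4) = 6 + 4 = 10)
Q(Y) = 10
D(b) = 2*sqrt(b) (D(b) = 2*sqrt(b + 0) = 2*sqrt(b))
u(j, n) = 9/4 (u(j, n) = 2 - 3/(-12) = 2 - 3*(-1)/12 = 2 - 1*(-1/4) = 2 + 1/4 = 9/4)
I = -1/25 ≈ -0.040000
C(u(D(Q(5)), 5))*I = 4*(-1/25) = -4/25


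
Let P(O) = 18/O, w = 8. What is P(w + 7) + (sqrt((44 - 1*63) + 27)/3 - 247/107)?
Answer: -593/535 + 2*sqrt(2)/3 ≈ -0.16560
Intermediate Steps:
P(w + 7) + (sqrt((44 - 1*63) + 27)/3 - 247/107) = 18/(8 + 7) + (sqrt((44 - 1*63) + 27)/3 - 247/107) = 18/15 + (sqrt((44 - 63) + 27)*(1/3) - 247*1/107) = 18*(1/15) + (sqrt(-19 + 27)*(1/3) - 247/107) = 6/5 + (sqrt(8)*(1/3) - 247/107) = 6/5 + ((2*sqrt(2))*(1/3) - 247/107) = 6/5 + (2*sqrt(2)/3 - 247/107) = 6/5 + (-247/107 + 2*sqrt(2)/3) = -593/535 + 2*sqrt(2)/3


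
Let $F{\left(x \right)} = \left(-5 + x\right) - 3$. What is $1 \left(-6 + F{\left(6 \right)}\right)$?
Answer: $-8$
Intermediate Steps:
$F{\left(x \right)} = -8 + x$
$1 \left(-6 + F{\left(6 \right)}\right) = 1 \left(-6 + \left(-8 + 6\right)\right) = 1 \left(-6 - 2\right) = 1 \left(-8\right) = -8$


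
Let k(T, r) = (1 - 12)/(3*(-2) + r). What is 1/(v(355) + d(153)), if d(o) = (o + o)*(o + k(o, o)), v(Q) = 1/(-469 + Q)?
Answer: 5586/261397391 ≈ 2.1370e-5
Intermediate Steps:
k(T, r) = -11/(-6 + r)
d(o) = 2*o*(o - 11/(-6 + o)) (d(o) = (o + o)*(o - 11/(-6 + o)) = (2*o)*(o - 11/(-6 + o)) = 2*o*(o - 11/(-6 + o)))
1/(v(355) + d(153)) = 1/(1/(-469 + 355) + 2*153*(-11 + 153*(-6 + 153))/(-6 + 153)) = 1/(1/(-114) + 2*153*(-11 + 153*147)/147) = 1/(-1/114 + 2*153*(1/147)*(-11 + 22491)) = 1/(-1/114 + 2*153*(1/147)*22480) = 1/(-1/114 + 2292960/49) = 1/(261397391/5586) = 5586/261397391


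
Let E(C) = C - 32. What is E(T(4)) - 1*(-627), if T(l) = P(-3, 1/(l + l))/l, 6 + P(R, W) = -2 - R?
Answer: 2375/4 ≈ 593.75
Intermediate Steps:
P(R, W) = -8 - R (P(R, W) = -6 + (-2 - R) = -8 - R)
T(l) = -5/l (T(l) = (-8 - 1*(-3))/l = (-8 + 3)/l = -5/l)
E(C) = -32 + C
E(T(4)) - 1*(-627) = (-32 - 5/4) - 1*(-627) = (-32 - 5*1/4) + 627 = (-32 - 5/4) + 627 = -133/4 + 627 = 2375/4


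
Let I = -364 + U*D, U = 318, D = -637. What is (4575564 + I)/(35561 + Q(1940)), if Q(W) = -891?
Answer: 2186317/17335 ≈ 126.12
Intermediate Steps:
I = -202930 (I = -364 + 318*(-637) = -364 - 202566 = -202930)
(4575564 + I)/(35561 + Q(1940)) = (4575564 - 202930)/(35561 - 891) = 4372634/34670 = 4372634*(1/34670) = 2186317/17335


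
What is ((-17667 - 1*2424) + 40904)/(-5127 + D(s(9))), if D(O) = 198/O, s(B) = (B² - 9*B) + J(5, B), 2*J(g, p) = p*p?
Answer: -187317/46099 ≈ -4.0634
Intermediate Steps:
J(g, p) = p²/2 (J(g, p) = (p*p)/2 = p²/2)
s(B) = -9*B + 3*B²/2 (s(B) = (B² - 9*B) + B²/2 = -9*B + 3*B²/2)
((-17667 - 1*2424) + 40904)/(-5127 + D(s(9))) = ((-17667 - 1*2424) + 40904)/(-5127 + 198/(((3/2)*9*(-6 + 9)))) = ((-17667 - 2424) + 40904)/(-5127 + 198/(((3/2)*9*3))) = (-20091 + 40904)/(-5127 + 198/(81/2)) = 20813/(-5127 + 198*(2/81)) = 20813/(-5127 + 44/9) = 20813/(-46099/9) = 20813*(-9/46099) = -187317/46099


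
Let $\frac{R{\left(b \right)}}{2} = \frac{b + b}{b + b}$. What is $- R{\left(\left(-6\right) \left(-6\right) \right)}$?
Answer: $-2$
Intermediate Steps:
$R{\left(b \right)} = 2$ ($R{\left(b \right)} = 2 \frac{b + b}{b + b} = 2 \frac{2 b}{2 b} = 2 \cdot 2 b \frac{1}{2 b} = 2 \cdot 1 = 2$)
$- R{\left(\left(-6\right) \left(-6\right) \right)} = \left(-1\right) 2 = -2$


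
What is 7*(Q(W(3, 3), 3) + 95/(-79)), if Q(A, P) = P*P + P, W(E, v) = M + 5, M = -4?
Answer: 5971/79 ≈ 75.582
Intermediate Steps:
W(E, v) = 1 (W(E, v) = -4 + 5 = 1)
Q(A, P) = P + P**2 (Q(A, P) = P**2 + P = P + P**2)
7*(Q(W(3, 3), 3) + 95/(-79)) = 7*(3*(1 + 3) + 95/(-79)) = 7*(3*4 + 95*(-1/79)) = 7*(12 - 95/79) = 7*(853/79) = 5971/79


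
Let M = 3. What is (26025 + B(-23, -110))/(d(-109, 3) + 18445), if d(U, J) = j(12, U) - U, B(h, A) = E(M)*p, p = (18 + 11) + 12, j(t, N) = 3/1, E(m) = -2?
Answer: 25943/18557 ≈ 1.3980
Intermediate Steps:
j(t, N) = 3 (j(t, N) = 3*1 = 3)
p = 41 (p = 29 + 12 = 41)
B(h, A) = -82 (B(h, A) = -2*41 = -82)
d(U, J) = 3 - U
(26025 + B(-23, -110))/(d(-109, 3) + 18445) = (26025 - 82)/((3 - 1*(-109)) + 18445) = 25943/((3 + 109) + 18445) = 25943/(112 + 18445) = 25943/18557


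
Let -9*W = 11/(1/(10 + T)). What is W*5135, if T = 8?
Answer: -112970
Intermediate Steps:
W = -22 (W = -11/(9*(1/(10 + 8))) = -11/(9*(1/18)) = -11/(9*1/18) = -11*18/9 = -1/9*198 = -22)
W*5135 = -22*5135 = -112970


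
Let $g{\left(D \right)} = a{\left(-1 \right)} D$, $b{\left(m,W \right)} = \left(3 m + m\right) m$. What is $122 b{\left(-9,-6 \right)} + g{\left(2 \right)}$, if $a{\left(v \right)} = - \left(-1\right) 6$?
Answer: $39540$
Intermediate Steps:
$a{\left(v \right)} = 6$ ($a{\left(v \right)} = \left(-1\right) \left(-6\right) = 6$)
$b{\left(m,W \right)} = 4 m^{2}$ ($b{\left(m,W \right)} = 4 m m = 4 m^{2}$)
$g{\left(D \right)} = 6 D$
$122 b{\left(-9,-6 \right)} + g{\left(2 \right)} = 122 \cdot 4 \left(-9\right)^{2} + 6 \cdot 2 = 122 \cdot 4 \cdot 81 + 12 = 122 \cdot 324 + 12 = 39528 + 12 = 39540$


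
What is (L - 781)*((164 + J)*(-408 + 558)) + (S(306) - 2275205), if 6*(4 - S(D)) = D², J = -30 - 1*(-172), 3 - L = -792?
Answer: -1648207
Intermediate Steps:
L = 795 (L = 3 - 1*(-792) = 3 + 792 = 795)
J = 142 (J = -30 + 172 = 142)
S(D) = 4 - D²/6
(L - 781)*((164 + J)*(-408 + 558)) + (S(306) - 2275205) = (795 - 781)*((164 + 142)*(-408 + 558)) + ((4 - ⅙*306²) - 2275205) = 14*(306*150) + ((4 - ⅙*93636) - 2275205) = 14*45900 + ((4 - 15606) - 2275205) = 642600 + (-15602 - 2275205) = 642600 - 2290807 = -1648207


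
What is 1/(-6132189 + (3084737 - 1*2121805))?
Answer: -1/5169257 ≈ -1.9345e-7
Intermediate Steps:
1/(-6132189 + (3084737 - 1*2121805)) = 1/(-6132189 + (3084737 - 2121805)) = 1/(-6132189 + 962932) = 1/(-5169257) = -1/5169257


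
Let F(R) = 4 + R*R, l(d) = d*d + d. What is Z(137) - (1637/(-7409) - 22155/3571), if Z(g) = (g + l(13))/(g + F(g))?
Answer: 103967451031/16139098790 ≈ 6.4420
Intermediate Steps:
l(d) = d + d² (l(d) = d² + d = d + d²)
F(R) = 4 + R²
Z(g) = (182 + g)/(4 + g + g²) (Z(g) = (g + 13*(1 + 13))/(g + (4 + g²)) = (g + 13*14)/(4 + g + g²) = (g + 182)/(4 + g + g²) = (182 + g)/(4 + g + g²))
Z(137) - (1637/(-7409) - 22155/3571) = (182 + 137)/(4 + 137 + 137²) - (1637/(-7409) - 22155/3571) = 319/(4 + 137 + 18769) - (1637*(-1/7409) - 22155*1/3571) = 319/18910 - (-1637/7409 - 22155/3571) = (1/18910)*319 - 1*(-169992122/26457539) = 319/18910 + 169992122/26457539 = 103967451031/16139098790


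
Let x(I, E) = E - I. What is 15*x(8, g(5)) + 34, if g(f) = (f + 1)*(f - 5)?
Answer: -86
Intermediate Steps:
g(f) = (1 + f)*(-5 + f)
15*x(8, g(5)) + 34 = 15*((-5 + 5² - 4*5) - 1*8) + 34 = 15*((-5 + 25 - 20) - 8) + 34 = 15*(0 - 8) + 34 = 15*(-8) + 34 = -120 + 34 = -86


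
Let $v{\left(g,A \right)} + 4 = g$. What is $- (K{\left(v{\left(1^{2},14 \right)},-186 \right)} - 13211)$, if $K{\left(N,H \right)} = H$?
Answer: $13397$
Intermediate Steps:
$v{\left(g,A \right)} = -4 + g$
$- (K{\left(v{\left(1^{2},14 \right)},-186 \right)} - 13211) = - (-186 - 13211) = \left(-1\right) \left(-13397\right) = 13397$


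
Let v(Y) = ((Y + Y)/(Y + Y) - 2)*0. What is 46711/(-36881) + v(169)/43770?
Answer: -46711/36881 ≈ -1.2665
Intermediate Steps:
v(Y) = 0 (v(Y) = ((2*Y)/((2*Y)) - 2)*0 = ((2*Y)*(1/(2*Y)) - 2)*0 = (1 - 2)*0 = -1*0 = 0)
46711/(-36881) + v(169)/43770 = 46711/(-36881) + 0/43770 = 46711*(-1/36881) + 0*(1/43770) = -46711/36881 + 0 = -46711/36881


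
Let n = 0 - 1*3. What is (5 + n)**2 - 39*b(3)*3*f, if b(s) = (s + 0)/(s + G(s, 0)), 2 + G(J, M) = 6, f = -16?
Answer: 5644/7 ≈ 806.29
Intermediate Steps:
G(J, M) = 4 (G(J, M) = -2 + 6 = 4)
b(s) = s/(4 + s) (b(s) = (s + 0)/(s + 4) = s/(4 + s))
n = -3 (n = 0 - 3 = -3)
(5 + n)**2 - 39*b(3)*3*f = (5 - 3)**2 - 39*(3/(4 + 3))*3*(-16) = 2**2 - 39*(3/7)*3*(-16) = 4 - 39*(3*(1/7))*3*(-16) = 4 - 39*(3/7)*3*(-16) = 4 - 351*(-16)/7 = 4 - 39*(-144/7) = 4 + 5616/7 = 5644/7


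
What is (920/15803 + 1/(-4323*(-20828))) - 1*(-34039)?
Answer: 48433949016400031/1422893333532 ≈ 34039.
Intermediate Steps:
(920/15803 + 1/(-4323*(-20828))) - 1*(-34039) = (920*(1/15803) - 1/4323*(-1/20828)) + 34039 = (920/15803 + 1/90039444) + 34039 = 82836304283/1422893333532 + 34039 = 48433949016400031/1422893333532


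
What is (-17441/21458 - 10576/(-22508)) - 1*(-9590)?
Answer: 1157895146385/120744166 ≈ 9589.7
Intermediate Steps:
(-17441/21458 - 10576/(-22508)) - 1*(-9590) = (-17441*1/21458 - 10576*(-1/22508)) + 9590 = (-17441/21458 + 2644/5627) + 9590 = -41405555/120744166 + 9590 = 1157895146385/120744166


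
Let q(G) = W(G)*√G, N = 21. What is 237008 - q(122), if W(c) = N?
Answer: 237008 - 21*√122 ≈ 2.3678e+5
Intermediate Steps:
W(c) = 21
q(G) = 21*√G
237008 - q(122) = 237008 - 21*√122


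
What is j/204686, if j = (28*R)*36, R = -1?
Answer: -504/102343 ≈ -0.0049246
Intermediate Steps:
j = -1008 (j = (28*(-1))*36 = -28*36 = -1008)
j/204686 = -1008/204686 = -1008*1/204686 = -504/102343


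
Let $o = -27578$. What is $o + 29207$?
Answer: $1629$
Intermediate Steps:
$o + 29207 = -27578 + 29207 = 1629$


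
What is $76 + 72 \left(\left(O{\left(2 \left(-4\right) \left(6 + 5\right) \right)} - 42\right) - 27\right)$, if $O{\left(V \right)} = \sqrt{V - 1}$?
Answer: $-4892 + 72 i \sqrt{89} \approx -4892.0 + 679.25 i$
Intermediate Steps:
$O{\left(V \right)} = \sqrt{-1 + V}$
$76 + 72 \left(\left(O{\left(2 \left(-4\right) \left(6 + 5\right) \right)} - 42\right) - 27\right) = 76 + 72 \left(\left(\sqrt{-1 + 2 \left(-4\right) \left(6 + 5\right)} - 42\right) - 27\right) = 76 + 72 \left(\left(\sqrt{-1 - 88} - 42\right) - 27\right) = 76 + 72 \left(\left(\sqrt{-89} - 42\right) - 27\right) = 76 + 72 \left(\left(i \sqrt{89} - 42\right) - 27\right) = 76 + 72 \left(\left(-42 + i \sqrt{89}\right) - 27\right) = 76 + 72 \left(-69 + i \sqrt{89}\right) = 76 - \left(4968 - 72 i \sqrt{89}\right) = -4892 + 72 i \sqrt{89}$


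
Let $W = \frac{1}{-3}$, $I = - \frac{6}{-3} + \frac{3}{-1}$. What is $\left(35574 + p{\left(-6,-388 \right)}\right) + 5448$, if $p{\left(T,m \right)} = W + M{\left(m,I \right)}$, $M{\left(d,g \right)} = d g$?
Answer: $\frac{124229}{3} \approx 41410.0$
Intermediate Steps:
$I = -1$ ($I = \left(-6\right) \left(- \frac{1}{3}\right) + 3 \left(-1\right) = 2 - 3 = -1$)
$W = - \frac{1}{3} \approx -0.33333$
$p{\left(T,m \right)} = - \frac{1}{3} - m$ ($p{\left(T,m \right)} = - \frac{1}{3} + m \left(-1\right) = - \frac{1}{3} - m$)
$\left(35574 + p{\left(-6,-388 \right)}\right) + 5448 = \left(35574 - - \frac{1163}{3}\right) + 5448 = \left(35574 + \left(- \frac{1}{3} + 388\right)\right) + 5448 = \left(35574 + \frac{1163}{3}\right) + 5448 = \frac{107885}{3} + 5448 = \frac{124229}{3}$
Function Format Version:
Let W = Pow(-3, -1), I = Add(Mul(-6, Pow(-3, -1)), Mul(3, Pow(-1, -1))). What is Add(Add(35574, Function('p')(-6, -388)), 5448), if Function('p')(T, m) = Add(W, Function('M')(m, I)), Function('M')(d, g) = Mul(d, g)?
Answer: Rational(124229, 3) ≈ 41410.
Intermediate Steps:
I = -1 (I = Add(Mul(-6, Rational(-1, 3)), Mul(3, -1)) = Add(2, -3) = -1)
W = Rational(-1, 3) ≈ -0.33333
Function('p')(T, m) = Add(Rational(-1, 3), Mul(-1, m)) (Function('p')(T, m) = Add(Rational(-1, 3), Mul(m, -1)) = Add(Rational(-1, 3), Mul(-1, m)))
Add(Add(35574, Function('p')(-6, -388)), 5448) = Add(Add(35574, Add(Rational(-1, 3), Mul(-1, -388))), 5448) = Add(Add(35574, Add(Rational(-1, 3), 388)), 5448) = Add(Add(35574, Rational(1163, 3)), 5448) = Add(Rational(107885, 3), 5448) = Rational(124229, 3)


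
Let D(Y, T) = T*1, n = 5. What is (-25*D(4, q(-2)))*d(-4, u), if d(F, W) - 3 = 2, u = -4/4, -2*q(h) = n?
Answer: 625/2 ≈ 312.50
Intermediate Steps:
q(h) = -5/2 (q(h) = -½*5 = -5/2)
u = -1 (u = -4*¼ = -1)
d(F, W) = 5 (d(F, W) = 3 + 2 = 5)
D(Y, T) = T
(-25*D(4, q(-2)))*d(-4, u) = -25*(-5/2)*5 = (125/2)*5 = 625/2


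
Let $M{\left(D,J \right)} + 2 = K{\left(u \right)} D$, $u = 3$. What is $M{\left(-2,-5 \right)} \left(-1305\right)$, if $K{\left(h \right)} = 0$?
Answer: $2610$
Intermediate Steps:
$M{\left(D,J \right)} = -2$ ($M{\left(D,J \right)} = -2 + 0 D = -2 + 0 = -2$)
$M{\left(-2,-5 \right)} \left(-1305\right) = \left(-2\right) \left(-1305\right) = 2610$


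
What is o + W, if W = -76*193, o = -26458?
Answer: -41126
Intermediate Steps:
W = -14668
o + W = -26458 - 14668 = -41126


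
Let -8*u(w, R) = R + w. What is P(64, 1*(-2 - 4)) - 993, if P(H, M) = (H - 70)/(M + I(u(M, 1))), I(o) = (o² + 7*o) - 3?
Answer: -268719/271 ≈ -991.58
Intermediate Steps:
u(w, R) = -R/8 - w/8 (u(w, R) = -(R + w)/8 = -R/8 - w/8)
I(o) = -3 + o² + 7*o
P(H, M) = (-70 + H)/(-31/8 + (-⅛ - M/8)² + M/8) (P(H, M) = (H - 70)/(M + (-3 + (-⅛*1 - M/8)² + 7*(-⅛*1 - M/8))) = (-70 + H)/(M + (-3 + (-⅛ - M/8)² + 7*(-⅛ - M/8))) = (-70 + H)/(M + (-3 + (-⅛ - M/8)² + (-7/8 - 7*M/8))) = (-70 + H)/(M + (-31/8 + (-⅛ - M/8)² - 7*M/8)) = (-70 + H)/(-31/8 + (-⅛ - M/8)² + M/8))
P(64, 1*(-2 - 4)) - 993 = 64*(-70 + 64)/(-247 + (1*(-2 - 4))² + 10*(1*(-2 - 4))) - 993 = 64*(-6)/(-247 + (1*(-6))² + 10*(1*(-6))) - 993 = 64*(-6)/(-247 + (-6)² + 10*(-6)) - 993 = 64*(-6)/(-247 + 36 - 60) - 993 = 64*(-6)/(-271) - 993 = 64*(-1/271)*(-6) - 993 = 384/271 - 993 = -268719/271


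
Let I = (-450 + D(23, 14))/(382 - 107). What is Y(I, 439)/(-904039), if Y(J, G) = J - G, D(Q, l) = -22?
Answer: 121197/248610725 ≈ 0.00048750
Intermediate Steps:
I = -472/275 (I = (-450 - 22)/(382 - 107) = -472/275 ≈ -1.7164)
Y(I, 439)/(-904039) = (-472/275 - 1*439)/(-904039) = (-472/275 - 439)*(-1/904039) = -121197/275*(-1/904039) = 121197/248610725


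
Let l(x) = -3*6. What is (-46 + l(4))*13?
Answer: -832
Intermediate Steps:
l(x) = -18
(-46 + l(4))*13 = (-46 - 18)*13 = -64*13 = -832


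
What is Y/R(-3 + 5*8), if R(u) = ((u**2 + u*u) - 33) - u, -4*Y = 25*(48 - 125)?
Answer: 1925/10672 ≈ 0.18038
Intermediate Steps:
Y = 1925/4 (Y = -25*(48 - 125)/4 = -25*(-77)/4 = -1/4*(-1925) = 1925/4 ≈ 481.25)
R(u) = -33 - u + 2*u**2 (R(u) = ((u**2 + u**2) - 33) - u = (2*u**2 - 33) - u = (-33 + 2*u**2) - u = -33 - u + 2*u**2)
Y/R(-3 + 5*8) = 1925/(4*(-33 - (-3 + 5*8) + 2*(-3 + 5*8)**2)) = 1925/(4*(-33 - (-3 + 40) + 2*(-3 + 40)**2)) = 1925/(4*(-33 - 1*37 + 2*37**2)) = 1925/(4*(-33 - 37 + 2*1369)) = 1925/(4*(-33 - 37 + 2738)) = (1925/4)/2668 = (1925/4)*(1/2668) = 1925/10672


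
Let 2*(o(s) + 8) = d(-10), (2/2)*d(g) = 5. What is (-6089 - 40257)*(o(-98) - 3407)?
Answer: 158155725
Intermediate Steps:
d(g) = 5
o(s) = -11/2 (o(s) = -8 + (½)*5 = -8 + 5/2 = -11/2)
(-6089 - 40257)*(o(-98) - 3407) = (-6089 - 40257)*(-11/2 - 3407) = -46346*(-6825/2) = 158155725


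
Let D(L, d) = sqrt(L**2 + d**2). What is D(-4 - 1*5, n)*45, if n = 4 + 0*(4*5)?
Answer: 45*sqrt(97) ≈ 443.20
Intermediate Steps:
n = 4 (n = 4 + 0*20 = 4 + 0 = 4)
D(-4 - 1*5, n)*45 = sqrt((-4 - 1*5)**2 + 4**2)*45 = sqrt((-4 - 5)**2 + 16)*45 = sqrt((-9)**2 + 16)*45 = sqrt(81 + 16)*45 = sqrt(97)*45 = 45*sqrt(97)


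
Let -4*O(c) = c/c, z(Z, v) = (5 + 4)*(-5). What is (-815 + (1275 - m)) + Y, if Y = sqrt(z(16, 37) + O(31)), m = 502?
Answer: -42 + I*sqrt(181)/2 ≈ -42.0 + 6.7268*I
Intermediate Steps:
z(Z, v) = -45 (z(Z, v) = 9*(-5) = -45)
O(c) = -1/4 (O(c) = -c/(4*c) = -1/4*1 = -1/4)
Y = I*sqrt(181)/2 (Y = sqrt(-45 - 1/4) = sqrt(-181/4) = I*sqrt(181)/2 ≈ 6.7268*I)
(-815 + (1275 - m)) + Y = (-815 + (1275 - 1*502)) + I*sqrt(181)/2 = (-815 + (1275 - 502)) + I*sqrt(181)/2 = (-815 + 773) + I*sqrt(181)/2 = -42 + I*sqrt(181)/2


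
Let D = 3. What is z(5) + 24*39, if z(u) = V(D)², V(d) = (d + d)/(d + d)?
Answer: 937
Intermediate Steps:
V(d) = 1 (V(d) = (2*d)/((2*d)) = (2*d)*(1/(2*d)) = 1)
z(u) = 1 (z(u) = 1² = 1)
z(5) + 24*39 = 1 + 24*39 = 1 + 936 = 937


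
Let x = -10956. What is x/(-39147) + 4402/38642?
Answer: 99281141/252119729 ≈ 0.39379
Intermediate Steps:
x/(-39147) + 4402/38642 = -10956/(-39147) + 4402/38642 = -10956*(-1/39147) + 4402*(1/38642) = 3652/13049 + 2201/19321 = 99281141/252119729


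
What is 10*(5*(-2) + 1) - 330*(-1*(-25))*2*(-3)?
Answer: 49410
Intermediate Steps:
10*(5*(-2) + 1) - 330*(-1*(-25))*2*(-3) = 10*(-10 + 1) - 8250*(-6) = 10*(-9) - 330*(-150) = -90 + 49500 = 49410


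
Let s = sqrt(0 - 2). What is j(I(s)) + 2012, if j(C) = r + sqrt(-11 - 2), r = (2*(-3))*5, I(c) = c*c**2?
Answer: 1982 + I*sqrt(13) ≈ 1982.0 + 3.6056*I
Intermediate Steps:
s = I*sqrt(2) (s = sqrt(-2) = I*sqrt(2) ≈ 1.4142*I)
I(c) = c**3
r = -30 (r = -6*5 = -30)
j(C) = -30 + I*sqrt(13) (j(C) = -30 + sqrt(-11 - 2) = -30 + sqrt(-13) = -30 + I*sqrt(13))
j(I(s)) + 2012 = (-30 + I*sqrt(13)) + 2012 = 1982 + I*sqrt(13)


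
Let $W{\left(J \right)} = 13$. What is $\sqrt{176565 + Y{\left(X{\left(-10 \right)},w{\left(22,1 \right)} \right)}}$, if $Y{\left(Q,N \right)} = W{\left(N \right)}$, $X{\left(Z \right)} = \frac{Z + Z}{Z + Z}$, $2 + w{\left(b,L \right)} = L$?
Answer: $\sqrt{176578} \approx 420.21$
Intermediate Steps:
$w{\left(b,L \right)} = -2 + L$
$X{\left(Z \right)} = 1$ ($X{\left(Z \right)} = \frac{2 Z}{2 Z} = 2 Z \frac{1}{2 Z} = 1$)
$Y{\left(Q,N \right)} = 13$
$\sqrt{176565 + Y{\left(X{\left(-10 \right)},w{\left(22,1 \right)} \right)}} = \sqrt{176565 + 13} = \sqrt{176578}$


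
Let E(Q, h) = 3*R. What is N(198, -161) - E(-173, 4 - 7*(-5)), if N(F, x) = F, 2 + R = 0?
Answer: 204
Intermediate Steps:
R = -2 (R = -2 + 0 = -2)
E(Q, h) = -6 (E(Q, h) = 3*(-2) = -6)
N(198, -161) - E(-173, 4 - 7*(-5)) = 198 - 1*(-6) = 198 + 6 = 204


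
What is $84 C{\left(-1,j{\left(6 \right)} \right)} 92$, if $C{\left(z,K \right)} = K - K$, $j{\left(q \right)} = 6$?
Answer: $0$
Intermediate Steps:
$C{\left(z,K \right)} = 0$
$84 C{\left(-1,j{\left(6 \right)} \right)} 92 = 84 \cdot 0 \cdot 92 = 0 \cdot 92 = 0$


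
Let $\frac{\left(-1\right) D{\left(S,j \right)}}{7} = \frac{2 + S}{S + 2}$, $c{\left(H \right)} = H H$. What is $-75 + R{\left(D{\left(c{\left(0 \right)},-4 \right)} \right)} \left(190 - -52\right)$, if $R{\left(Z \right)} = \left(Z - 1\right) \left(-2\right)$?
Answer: $3797$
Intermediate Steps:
$c{\left(H \right)} = H^{2}$
$D{\left(S,j \right)} = -7$ ($D{\left(S,j \right)} = - 7 \frac{2 + S}{S + 2} = - 7 \frac{2 + S}{2 + S} = \left(-7\right) 1 = -7$)
$R{\left(Z \right)} = 2 - 2 Z$ ($R{\left(Z \right)} = \left(-1 + Z\right) \left(-2\right) = 2 - 2 Z$)
$-75 + R{\left(D{\left(c{\left(0 \right)},-4 \right)} \right)} \left(190 - -52\right) = -75 + \left(2 - -14\right) \left(190 - -52\right) = -75 + \left(2 + 14\right) \left(190 + 52\right) = -75 + 16 \cdot 242 = -75 + 3872 = 3797$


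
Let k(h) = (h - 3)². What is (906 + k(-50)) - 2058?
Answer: 1657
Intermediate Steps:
k(h) = (-3 + h)²
(906 + k(-50)) - 2058 = (906 + (-3 - 50)²) - 2058 = (906 + (-53)²) - 2058 = (906 + 2809) - 2058 = 3715 - 2058 = 1657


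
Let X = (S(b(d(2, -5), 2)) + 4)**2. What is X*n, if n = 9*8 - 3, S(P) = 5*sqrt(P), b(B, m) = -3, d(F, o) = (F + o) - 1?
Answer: -4071 + 2760*I*sqrt(3) ≈ -4071.0 + 4780.5*I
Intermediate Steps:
d(F, o) = -1 + F + o
n = 69 (n = 72 - 3 = 69)
X = (4 + 5*I*sqrt(3))**2 (X = (5*sqrt(-3) + 4)**2 = (5*(I*sqrt(3)) + 4)**2 = (5*I*sqrt(3) + 4)**2 = (4 + 5*I*sqrt(3))**2 ≈ -59.0 + 69.282*I)
X*n = (-59 + 40*I*sqrt(3))*69 = -4071 + 2760*I*sqrt(3)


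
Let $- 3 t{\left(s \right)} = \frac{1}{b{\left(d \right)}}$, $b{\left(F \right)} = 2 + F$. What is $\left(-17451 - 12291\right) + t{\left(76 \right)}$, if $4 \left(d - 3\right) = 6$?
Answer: $- \frac{1159940}{39} \approx -29742.0$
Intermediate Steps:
$d = \frac{9}{2}$ ($d = 3 + \frac{1}{4} \cdot 6 = 3 + \frac{3}{2} = \frac{9}{2} \approx 4.5$)
$t{\left(s \right)} = - \frac{2}{39}$ ($t{\left(s \right)} = - \frac{1}{3 \left(2 + \frac{9}{2}\right)} = - \frac{1}{3 \cdot \frac{13}{2}} = \left(- \frac{1}{3}\right) \frac{2}{13} = - \frac{2}{39}$)
$\left(-17451 - 12291\right) + t{\left(76 \right)} = \left(-17451 - 12291\right) - \frac{2}{39} = -29742 - \frac{2}{39} = - \frac{1159940}{39}$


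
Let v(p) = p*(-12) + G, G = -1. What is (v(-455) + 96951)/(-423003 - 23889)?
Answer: -51205/223446 ≈ -0.22916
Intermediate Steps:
v(p) = -1 - 12*p (v(p) = p*(-12) - 1 = -12*p - 1 = -1 - 12*p)
(v(-455) + 96951)/(-423003 - 23889) = ((-1 - 12*(-455)) + 96951)/(-423003 - 23889) = ((-1 + 5460) + 96951)/(-446892) = (5459 + 96951)*(-1/446892) = 102410*(-1/446892) = -51205/223446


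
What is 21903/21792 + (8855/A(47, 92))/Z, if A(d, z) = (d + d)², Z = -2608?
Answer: 5255688249/5231053376 ≈ 1.0047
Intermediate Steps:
A(d, z) = 4*d² (A(d, z) = (2*d)² = 4*d²)
21903/21792 + (8855/A(47, 92))/Z = 21903/21792 + (8855/((4*47²)))/(-2608) = 21903*(1/21792) + (8855/((4*2209)))*(-1/2608) = 7301/7264 + (8855/8836)*(-1/2608) = 7301/7264 - 8855/23044288 = 5255688249/5231053376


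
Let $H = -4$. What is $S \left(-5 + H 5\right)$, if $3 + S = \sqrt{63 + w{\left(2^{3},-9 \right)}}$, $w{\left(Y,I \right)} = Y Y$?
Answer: $75 - 25 \sqrt{127} \approx -206.74$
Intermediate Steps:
$w{\left(Y,I \right)} = Y^{2}$
$S = -3 + \sqrt{127}$ ($S = -3 + \sqrt{63 + \left(2^{3}\right)^{2}} = -3 + \sqrt{63 + 8^{2}} = -3 + \sqrt{63 + 64} = -3 + \sqrt{127} \approx 8.2694$)
$S \left(-5 + H 5\right) = \left(-3 + \sqrt{127}\right) \left(-5 - 20\right) = \left(-3 + \sqrt{127}\right) \left(-25\right) = 75 - 25 \sqrt{127}$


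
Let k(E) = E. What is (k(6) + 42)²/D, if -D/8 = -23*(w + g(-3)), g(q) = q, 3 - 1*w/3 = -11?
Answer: 96/299 ≈ 0.32107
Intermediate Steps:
w = 42 (w = 9 - 3*(-11) = 9 + 33 = 42)
D = 7176 (D = -(-184)*(42 - 3) = -(-184)*39 = -8*(-897) = 7176)
(k(6) + 42)²/D = (6 + 42)²/7176 = 48²*(1/7176) = 2304*(1/7176) = 96/299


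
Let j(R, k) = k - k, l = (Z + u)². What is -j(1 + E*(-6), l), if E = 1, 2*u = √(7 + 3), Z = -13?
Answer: 0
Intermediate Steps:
u = √10/2 (u = √(7 + 3)/2 = √10/2 ≈ 1.5811)
l = (-13 + √10/2)² ≈ 130.39
j(R, k) = 0
-j(1 + E*(-6), l) = -1*0 = 0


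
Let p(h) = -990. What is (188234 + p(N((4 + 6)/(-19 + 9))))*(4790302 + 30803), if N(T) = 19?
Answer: 902722984620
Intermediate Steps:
(188234 + p(N((4 + 6)/(-19 + 9))))*(4790302 + 30803) = (188234 - 990)*(4790302 + 30803) = 187244*4821105 = 902722984620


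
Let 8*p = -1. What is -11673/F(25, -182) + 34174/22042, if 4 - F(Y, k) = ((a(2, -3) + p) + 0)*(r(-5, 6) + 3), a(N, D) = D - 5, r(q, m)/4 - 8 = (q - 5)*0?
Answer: -329921785/8475149 ≈ -38.928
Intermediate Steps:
r(q, m) = 32 (r(q, m) = 32 + 4*((q - 5)*0) = 32 + 4*((-5 + q)*0) = 32 + 4*0 = 32 + 0 = 32)
a(N, D) = -5 + D
p = -⅛ (p = (⅛)*(-1) = -⅛ ≈ -0.12500)
F(Y, k) = 2307/8 (F(Y, k) = 4 - (((-5 - 3) - ⅛) + 0)*(32 + 3) = 4 - ((-8 - ⅛) + 0)*35 = 4 - (-65/8 + 0)*35 = 4 - (-65)*35/8 = 4 - 1*(-2275/8) = 4 + 2275/8 = 2307/8)
-11673/F(25, -182) + 34174/22042 = -11673/2307/8 + 34174/22042 = -11673*8/2307 + 34174*(1/22042) = -31128/769 + 17087/11021 = -329921785/8475149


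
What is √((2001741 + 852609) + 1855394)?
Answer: 4*√294359 ≈ 2170.2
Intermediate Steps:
√((2001741 + 852609) + 1855394) = √(2854350 + 1855394) = √4709744 = 4*√294359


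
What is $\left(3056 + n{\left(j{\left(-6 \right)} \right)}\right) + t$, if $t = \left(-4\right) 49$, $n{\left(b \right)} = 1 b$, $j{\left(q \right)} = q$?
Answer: $2854$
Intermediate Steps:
$n{\left(b \right)} = b$
$t = -196$
$\left(3056 + n{\left(j{\left(-6 \right)} \right)}\right) + t = \left(3056 - 6\right) - 196 = 3050 - 196 = 2854$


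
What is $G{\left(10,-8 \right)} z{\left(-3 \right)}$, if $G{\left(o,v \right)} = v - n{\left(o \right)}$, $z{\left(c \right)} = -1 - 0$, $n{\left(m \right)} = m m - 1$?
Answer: $107$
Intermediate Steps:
$n{\left(m \right)} = -1 + m^{2}$ ($n{\left(m \right)} = m^{2} - 1 = -1 + m^{2}$)
$z{\left(c \right)} = -1$ ($z{\left(c \right)} = -1 + 0 = -1$)
$G{\left(o,v \right)} = 1 + v - o^{2}$ ($G{\left(o,v \right)} = v - \left(-1 + o^{2}\right) = 1 + v - o^{2}$)
$G{\left(10,-8 \right)} z{\left(-3 \right)} = \left(1 - 8 - 10^{2}\right) \left(-1\right) = \left(1 - 8 - 100\right) \left(-1\right) = \left(-107\right) \left(-1\right) = 107$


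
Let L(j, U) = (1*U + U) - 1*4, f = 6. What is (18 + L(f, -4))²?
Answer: 36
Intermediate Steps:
L(j, U) = -4 + 2*U (L(j, U) = (U + U) - 4 = 2*U - 4 = -4 + 2*U)
(18 + L(f, -4))² = (18 + (-4 + 2*(-4)))² = (18 + (-4 - 8))² = (18 - 12)² = 6² = 36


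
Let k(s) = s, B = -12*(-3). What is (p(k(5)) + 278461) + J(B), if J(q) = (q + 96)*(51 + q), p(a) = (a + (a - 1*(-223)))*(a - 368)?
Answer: 205366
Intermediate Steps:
B = 36
p(a) = (-368 + a)*(223 + 2*a) (p(a) = (a + (a + 223))*(-368 + a) = (a + (223 + a))*(-368 + a) = (223 + 2*a)*(-368 + a) = (-368 + a)*(223 + 2*a))
J(q) = (51 + q)*(96 + q) (J(q) = (96 + q)*(51 + q) = (51 + q)*(96 + q))
(p(k(5)) + 278461) + J(B) = ((-82064 - 513*5 + 2*5²) + 278461) + (4896 + 36² + 147*36) = ((-82064 - 2565 + 2*25) + 278461) + (4896 + 1296 + 5292) = ((-82064 - 2565 + 50) + 278461) + 11484 = (-84579 + 278461) + 11484 = 193882 + 11484 = 205366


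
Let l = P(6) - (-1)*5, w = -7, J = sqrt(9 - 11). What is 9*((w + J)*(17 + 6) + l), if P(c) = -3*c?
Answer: -1566 + 207*I*sqrt(2) ≈ -1566.0 + 292.74*I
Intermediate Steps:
J = I*sqrt(2) (J = sqrt(-2) = I*sqrt(2) ≈ 1.4142*I)
l = -13 (l = -3*6 - (-1)*5 = -18 - 1*(-5) = -18 + 5 = -13)
9*((w + J)*(17 + 6) + l) = 9*((-7 + I*sqrt(2))*(17 + 6) - 13) = 9*((-7 + I*sqrt(2))*23 - 13) = 9*((-161 + 23*I*sqrt(2)) - 13) = 9*(-174 + 23*I*sqrt(2)) = -1566 + 207*I*sqrt(2)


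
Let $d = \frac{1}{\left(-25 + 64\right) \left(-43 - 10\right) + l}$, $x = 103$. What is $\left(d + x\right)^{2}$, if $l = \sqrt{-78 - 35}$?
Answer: $\frac{43857400 \sqrt{113} + 45325211183 i}{2 \left(2067 \sqrt{113} + 2136188 i\right)} \approx 10609.0 - 0.00051251 i$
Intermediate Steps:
$l = i \sqrt{113}$ ($l = \sqrt{-113} = i \sqrt{113} \approx 10.63 i$)
$d = \frac{1}{-2067 + i \sqrt{113}}$ ($d = \frac{1}{\left(-25 + 64\right) \left(-43 - 10\right) + i \sqrt{113}} = \frac{1}{39 \left(-53\right) + i \sqrt{113}} = \frac{1}{-2067 + i \sqrt{113}} \approx -0.00048378 - 2.488 \cdot 10^{-6} i$)
$\left(d + x\right)^{2} = \left(\left(- \frac{2067}{4272602} - \frac{i \sqrt{113}}{4272602}\right) + 103\right)^{2} = \left(\frac{440075939}{4272602} - \frac{i \sqrt{113}}{4272602}\right)^{2}$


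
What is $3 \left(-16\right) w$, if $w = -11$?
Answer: $528$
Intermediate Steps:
$3 \left(-16\right) w = 3 \left(-16\right) \left(-11\right) = \left(-48\right) \left(-11\right) = 528$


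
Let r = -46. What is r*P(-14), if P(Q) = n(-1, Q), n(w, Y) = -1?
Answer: 46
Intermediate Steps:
P(Q) = -1
r*P(-14) = -46*(-1) = 46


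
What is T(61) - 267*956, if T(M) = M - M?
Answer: -255252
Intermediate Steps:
T(M) = 0
T(61) - 267*956 = 0 - 267*956 = 0 - 255252 = -255252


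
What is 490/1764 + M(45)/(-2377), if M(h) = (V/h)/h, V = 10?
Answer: 534821/1925370 ≈ 0.27778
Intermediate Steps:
M(h) = 10/h² (M(h) = (10/h)/h = 10/h²)
490/1764 + M(45)/(-2377) = 490/1764 + (10/45²)/(-2377) = 490*(1/1764) + (10*(1/2025))*(-1/2377) = 5/18 + (2/405)*(-1/2377) = 5/18 - 2/962685 = 534821/1925370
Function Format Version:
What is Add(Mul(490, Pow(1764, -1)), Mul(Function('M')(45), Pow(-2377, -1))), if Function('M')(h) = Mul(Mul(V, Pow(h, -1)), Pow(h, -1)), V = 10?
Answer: Rational(534821, 1925370) ≈ 0.27778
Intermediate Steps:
Function('M')(h) = Mul(10, Pow(h, -2)) (Function('M')(h) = Mul(Mul(10, Pow(h, -1)), Pow(h, -1)) = Mul(10, Pow(h, -2)))
Add(Mul(490, Pow(1764, -1)), Mul(Function('M')(45), Pow(-2377, -1))) = Add(Mul(490, Pow(1764, -1)), Mul(Mul(10, Pow(45, -2)), Pow(-2377, -1))) = Add(Mul(490, Rational(1, 1764)), Mul(Mul(10, Rational(1, 2025)), Rational(-1, 2377))) = Add(Rational(5, 18), Mul(Rational(2, 405), Rational(-1, 2377))) = Add(Rational(5, 18), Rational(-2, 962685)) = Rational(534821, 1925370)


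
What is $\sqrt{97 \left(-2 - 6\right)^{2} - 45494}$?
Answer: $i \sqrt{39286} \approx 198.21 i$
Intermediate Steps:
$\sqrt{97 \left(-2 - 6\right)^{2} - 45494} = \sqrt{97 \left(-8\right)^{2} - 45494} = \sqrt{97 \cdot 64 - 45494} = \sqrt{6208 - 45494} = \sqrt{-39286} = i \sqrt{39286}$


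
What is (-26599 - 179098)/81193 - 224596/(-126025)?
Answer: -7687341397/10232347825 ≈ -0.75128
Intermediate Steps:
(-26599 - 179098)/81193 - 224596/(-126025) = -205697*1/81193 - 224596*(-1/126025) = -205697/81193 + 224596/126025 = -7687341397/10232347825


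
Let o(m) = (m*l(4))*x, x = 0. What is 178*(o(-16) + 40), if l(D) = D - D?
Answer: 7120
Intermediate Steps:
l(D) = 0
o(m) = 0 (o(m) = (m*0)*0 = 0*0 = 0)
178*(o(-16) + 40) = 178*(0 + 40) = 178*40 = 7120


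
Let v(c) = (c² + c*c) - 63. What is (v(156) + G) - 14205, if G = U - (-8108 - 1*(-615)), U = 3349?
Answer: 45246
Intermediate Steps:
v(c) = -63 + 2*c² (v(c) = (c² + c²) - 63 = 2*c² - 63 = -63 + 2*c²)
G = 10842 (G = 3349 - (-8108 - 1*(-615)) = 3349 - (-8108 + 615) = 3349 - 1*(-7493) = 3349 + 7493 = 10842)
(v(156) + G) - 14205 = ((-63 + 2*156²) + 10842) - 14205 = ((-63 + 2*24336) + 10842) - 14205 = ((-63 + 48672) + 10842) - 14205 = (48609 + 10842) - 14205 = 59451 - 14205 = 45246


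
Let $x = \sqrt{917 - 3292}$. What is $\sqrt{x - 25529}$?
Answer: $\sqrt{-25529 + 5 i \sqrt{95}} \approx 0.153 + 159.78 i$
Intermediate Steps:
$x = 5 i \sqrt{95}$ ($x = \sqrt{-2375} = 5 i \sqrt{95} \approx 48.734 i$)
$\sqrt{x - 25529} = \sqrt{5 i \sqrt{95} - 25529} = \sqrt{-25529 + 5 i \sqrt{95}}$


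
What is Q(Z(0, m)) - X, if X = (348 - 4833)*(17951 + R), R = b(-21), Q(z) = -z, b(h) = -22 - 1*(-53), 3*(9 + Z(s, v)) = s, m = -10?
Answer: 80649279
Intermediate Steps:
Z(s, v) = -9 + s/3
b(h) = 31 (b(h) = -22 + 53 = 31)
R = 31
X = -80649270 (X = (348 - 4833)*(17951 + 31) = -4485*17982 = -80649270)
Q(Z(0, m)) - X = -(-9 + (⅓)*0) - 1*(-80649270) = -(-9 + 0) + 80649270 = -1*(-9) + 80649270 = 9 + 80649270 = 80649279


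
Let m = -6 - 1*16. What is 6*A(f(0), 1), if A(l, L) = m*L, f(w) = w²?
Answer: -132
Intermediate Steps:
m = -22 (m = -6 - 16 = -22)
A(l, L) = -22*L
6*A(f(0), 1) = 6*(-22*1) = 6*(-22) = -132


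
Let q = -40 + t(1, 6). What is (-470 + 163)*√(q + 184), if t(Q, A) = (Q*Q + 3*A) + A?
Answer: -3991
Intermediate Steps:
t(Q, A) = Q² + 4*A (t(Q, A) = (Q² + 3*A) + A = Q² + 4*A)
q = -15 (q = -40 + (1² + 4*6) = -40 + (1 + 24) = -40 + 25 = -15)
(-470 + 163)*√(q + 184) = (-470 + 163)*√(-15 + 184) = -307*√169 = -307*13 = -3991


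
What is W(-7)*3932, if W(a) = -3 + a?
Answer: -39320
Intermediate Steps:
W(-7)*3932 = (-3 - 7)*3932 = -10*3932 = -39320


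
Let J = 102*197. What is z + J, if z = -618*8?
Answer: 15150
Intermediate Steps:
J = 20094
z = -4944
z + J = -4944 + 20094 = 15150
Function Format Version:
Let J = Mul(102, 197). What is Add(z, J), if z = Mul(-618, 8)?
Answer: 15150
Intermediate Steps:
J = 20094
z = -4944
Add(z, J) = Add(-4944, 20094) = 15150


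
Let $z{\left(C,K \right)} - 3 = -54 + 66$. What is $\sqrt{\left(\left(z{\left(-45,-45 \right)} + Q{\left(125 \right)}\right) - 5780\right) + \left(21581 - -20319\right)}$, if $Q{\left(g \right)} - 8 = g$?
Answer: $2 \sqrt{9067} \approx 190.44$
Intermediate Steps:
$z{\left(C,K \right)} = 15$ ($z{\left(C,K \right)} = 3 + \left(-54 + 66\right) = 3 + 12 = 15$)
$Q{\left(g \right)} = 8 + g$
$\sqrt{\left(\left(z{\left(-45,-45 \right)} + Q{\left(125 \right)}\right) - 5780\right) + \left(21581 - -20319\right)} = \sqrt{\left(\left(15 + \left(8 + 125\right)\right) - 5780\right) + \left(21581 - -20319\right)} = \sqrt{\left(\left(15 + 133\right) - 5780\right) + \left(21581 + 20319\right)} = \sqrt{\left(148 - 5780\right) + 41900} = \sqrt{-5632 + 41900} = \sqrt{36268} = 2 \sqrt{9067}$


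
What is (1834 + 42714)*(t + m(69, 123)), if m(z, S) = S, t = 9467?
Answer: 427215320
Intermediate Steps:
(1834 + 42714)*(t + m(69, 123)) = (1834 + 42714)*(9467 + 123) = 44548*9590 = 427215320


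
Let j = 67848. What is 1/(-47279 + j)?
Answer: 1/20569 ≈ 4.8617e-5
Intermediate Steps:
1/(-47279 + j) = 1/(-47279 + 67848) = 1/20569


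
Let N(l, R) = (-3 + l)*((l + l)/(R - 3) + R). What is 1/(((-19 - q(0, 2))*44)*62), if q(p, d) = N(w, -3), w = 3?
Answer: -1/51832 ≈ -1.9293e-5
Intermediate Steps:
N(l, R) = (-3 + l)*(R + 2*l/(-3 + R)) (N(l, R) = (-3 + l)*((2*l)/(-3 + R) + R) = (-3 + l)*(2*l/(-3 + R) + R) = (-3 + l)*(R + 2*l/(-3 + R)))
q(p, d) = 0 (q(p, d) = (-6*3 - 3*(-3)² + 2*3² + 9*(-3) + 3*(-3)² - 3*(-3)*3)/(-3 - 3) = (-18 - 3*9 + 2*9 - 27 + 3*9 + 27)/(-6) = -(-18 - 27 + 18 - 27 + 27 + 27)/6 = -⅙*0 = 0)
1/(((-19 - q(0, 2))*44)*62) = 1/(((-19 - 1*0)*44)*62) = 1/(((-19 + 0)*44)*62) = 1/(-19*44*62) = 1/(-836*62) = 1/(-51832) = -1/51832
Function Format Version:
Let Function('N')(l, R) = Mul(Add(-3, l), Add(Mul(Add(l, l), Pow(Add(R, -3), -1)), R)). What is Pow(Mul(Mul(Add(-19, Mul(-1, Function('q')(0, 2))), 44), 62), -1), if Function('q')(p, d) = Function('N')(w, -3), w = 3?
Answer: Rational(-1, 51832) ≈ -1.9293e-5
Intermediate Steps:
Function('N')(l, R) = Mul(Add(-3, l), Add(R, Mul(2, l, Pow(Add(-3, R), -1)))) (Function('N')(l, R) = Mul(Add(-3, l), Add(Mul(Mul(2, l), Pow(Add(-3, R), -1)), R)) = Mul(Add(-3, l), Add(Mul(2, l, Pow(Add(-3, R), -1)), R)) = Mul(Add(-3, l), Add(R, Mul(2, l, Pow(Add(-3, R), -1)))))
Function('q')(p, d) = 0 (Function('q')(p, d) = Mul(Pow(Add(-3, -3), -1), Add(Mul(-6, 3), Mul(-3, Pow(-3, 2)), Mul(2, Pow(3, 2)), Mul(9, -3), Mul(3, Pow(-3, 2)), Mul(-3, -3, 3))) = Mul(Pow(-6, -1), Add(-18, Mul(-3, 9), Mul(2, 9), -27, Mul(3, 9), 27)) = Mul(Rational(-1, 6), Add(-18, -27, 18, -27, 27, 27)) = Mul(Rational(-1, 6), 0) = 0)
Pow(Mul(Mul(Add(-19, Mul(-1, Function('q')(0, 2))), 44), 62), -1) = Pow(Mul(Mul(Add(-19, Mul(-1, 0)), 44), 62), -1) = Pow(Mul(Mul(Add(-19, 0), 44), 62), -1) = Pow(Mul(Mul(-19, 44), 62), -1) = Pow(Mul(-836, 62), -1) = Pow(-51832, -1) = Rational(-1, 51832)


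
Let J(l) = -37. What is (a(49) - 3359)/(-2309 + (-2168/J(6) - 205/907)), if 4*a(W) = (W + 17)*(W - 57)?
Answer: 117154469/75528940 ≈ 1.5511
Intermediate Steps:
a(W) = (-57 + W)*(17 + W)/4 (a(W) = ((W + 17)*(W - 57))/4 = ((17 + W)*(-57 + W))/4 = ((-57 + W)*(17 + W))/4 = (-57 + W)*(17 + W)/4)
(a(49) - 3359)/(-2309 + (-2168/J(6) - 205/907)) = ((-969/4 - 10*49 + (¼)*49²) - 3359)/(-2309 + (-2168/(-37) - 205/907)) = ((-969/4 - 490 + (¼)*2401) - 3359)/(-2309 + (-2168*(-1/37) - 205*1/907)) = ((-969/4 - 490 + 2401/4) - 3359)/(-2309 + (2168/37 - 205/907)) = (-132 - 3359)/(-2309 + 1958791/33559) = -3491/(-75528940/33559) = -3491*(-33559/75528940) = 117154469/75528940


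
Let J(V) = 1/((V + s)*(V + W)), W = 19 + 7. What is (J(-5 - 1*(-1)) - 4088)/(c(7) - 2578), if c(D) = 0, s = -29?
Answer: 2967889/1871628 ≈ 1.5857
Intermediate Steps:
W = 26
J(V) = 1/((-29 + V)*(26 + V)) (J(V) = 1/((V - 29)*(V + 26)) = 1/((-29 + V)*(26 + V)))
(J(-5 - 1*(-1)) - 4088)/(c(7) - 2578) = (1/(-754 + (-5 - 1*(-1))**2 - 3*(-5 - 1*(-1))) - 4088)/(0 - 2578) = (1/(-754 + (-5 + 1)**2 - 3*(-5 + 1)) - 4088)/(-2578) = (1/(-754 + (-4)**2 - 3*(-4)) - 4088)*(-1/2578) = (1/(-754 + 16 + 12) - 4088)*(-1/2578) = (1/(-726) - 4088)*(-1/2578) = (-1/726 - 4088)*(-1/2578) = -2967889/726*(-1/2578) = 2967889/1871628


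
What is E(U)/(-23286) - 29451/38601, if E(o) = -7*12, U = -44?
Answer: -37919639/49936827 ≈ -0.75935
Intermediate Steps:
E(o) = -84
E(U)/(-23286) - 29451/38601 = -84/(-23286) - 29451/38601 = -84*(-1/23286) - 29451*1/38601 = 14/3881 - 9817/12867 = -37919639/49936827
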